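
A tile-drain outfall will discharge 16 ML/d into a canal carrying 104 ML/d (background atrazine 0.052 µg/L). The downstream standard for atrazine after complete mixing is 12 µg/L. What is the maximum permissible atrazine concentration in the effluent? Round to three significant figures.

89.7 µg/L

At the limit, (Qr·Cr + Qe·Cₑ)/(Qr + Qe) = 12:
Cₑ = (120.0·12 − 104.0·0.05200) / 16.00 = 89.66 µg/L.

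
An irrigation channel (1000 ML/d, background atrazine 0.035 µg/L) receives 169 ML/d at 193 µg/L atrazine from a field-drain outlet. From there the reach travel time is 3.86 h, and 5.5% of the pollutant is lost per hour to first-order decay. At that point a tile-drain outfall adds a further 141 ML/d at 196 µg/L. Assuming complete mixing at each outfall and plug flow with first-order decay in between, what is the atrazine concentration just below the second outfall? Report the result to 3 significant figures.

Flow-weighted average: C = (1000·0.03500 + 169.0·193.0) / 1169 = 32650/1169 = 27.93 µg/L; combined flow 1169 ML/d.
5.5%/h lost → k = −ln(1 − 0.055) = 0.05657 h⁻¹.
Decay over the reach: 27.93·exp(−kt) = 27.93·0.8038 = 22.45 µg/L.
Second outfall: C = (1169·22.45 + 141.0·196.0)/1310 = 41.13 µg/L.

41.1 µg/L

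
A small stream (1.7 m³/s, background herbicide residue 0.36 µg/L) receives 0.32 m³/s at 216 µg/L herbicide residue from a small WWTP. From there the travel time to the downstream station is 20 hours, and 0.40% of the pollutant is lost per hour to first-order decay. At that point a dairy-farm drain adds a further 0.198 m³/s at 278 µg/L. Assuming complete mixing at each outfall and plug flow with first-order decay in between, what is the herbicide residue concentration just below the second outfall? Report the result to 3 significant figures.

53.8 µg/L

Conservation of mass: C = (1.700·0.3600 + 0.3200·216.0) / 2.020 = 69.73/2.020 = 34.52 µg/L; combined flow 2.020 m³/s.
0.40%/h lost → k = −ln(1 − 0.004) = 0.004008 h⁻¹.
Applying C = C₀e^(−kt): 34.52 × 0.9230 = 31.86 µg/L.
At the second outfall, C = (2.020·31.86 + 0.1980·278.0) / (2.020 + 0.1980) = 53.83 µg/L.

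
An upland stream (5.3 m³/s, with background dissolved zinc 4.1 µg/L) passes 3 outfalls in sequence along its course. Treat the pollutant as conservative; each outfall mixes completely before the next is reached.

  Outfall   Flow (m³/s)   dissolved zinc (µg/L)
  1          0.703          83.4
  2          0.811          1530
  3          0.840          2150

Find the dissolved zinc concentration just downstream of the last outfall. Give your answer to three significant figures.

Outfall 1: combined Q = 6.003 m³/s; C = (5.300·4.100 + 0.7030·83.40)/6.003 = 13.39 µg/L.
Outfall 2: combined Q = 6.814 m³/s; C = (6.003·13.39 + 0.8110·1530)/6.814 = 193.9 µg/L.
Outfall 3: combined Q = 7.654 m³/s; C = (6.814·193.9 + 0.8400·2150)/7.654 = 408.6 µg/L.

409 µg/L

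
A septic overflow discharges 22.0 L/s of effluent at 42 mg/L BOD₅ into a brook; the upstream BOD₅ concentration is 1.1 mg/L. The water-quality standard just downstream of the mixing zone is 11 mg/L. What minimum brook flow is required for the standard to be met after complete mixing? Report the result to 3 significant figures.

Set C_mix = 11: (Q·1.100 + 22.00·42.00) / (Q + 22.00) = 11
→ Q = 22.00·(42.00 − 11)/(11 − 1.100) = 68.89 L/s.

68.9 L/s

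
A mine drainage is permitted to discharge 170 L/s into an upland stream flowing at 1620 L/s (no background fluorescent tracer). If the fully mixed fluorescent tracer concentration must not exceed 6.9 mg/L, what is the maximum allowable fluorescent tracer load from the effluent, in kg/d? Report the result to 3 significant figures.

Mass balance at the limit: 1620·0 + 170.0·Cₑ = 1790·6.9 → Cₑ = 72.65 mg/L.
170.0 L/s = 0.1700 m³/s. Load = 0.1700 m³/s × 72.65 g/m³ × 86 400 s/d = 1067 kg/d.

1070 kg/d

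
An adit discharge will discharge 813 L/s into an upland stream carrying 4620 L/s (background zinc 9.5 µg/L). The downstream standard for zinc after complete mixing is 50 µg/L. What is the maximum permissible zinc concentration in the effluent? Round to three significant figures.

280 µg/L

At the limit, (Qr·Cr + Qe·Cₑ)/(Qr + Qe) = 50:
Cₑ = (5433·50 − 4620·9.500) / 813.0 = 280.1 µg/L.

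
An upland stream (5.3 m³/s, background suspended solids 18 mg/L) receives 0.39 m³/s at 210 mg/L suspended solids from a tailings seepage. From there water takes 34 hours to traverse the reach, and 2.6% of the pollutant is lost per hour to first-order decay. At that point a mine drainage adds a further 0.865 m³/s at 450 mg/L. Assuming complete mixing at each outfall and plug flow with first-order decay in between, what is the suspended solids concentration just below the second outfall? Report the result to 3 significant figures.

Flow-weighted average: C = (5.300·18.00 + 0.3900·210.0) / 5.690 = 177.3/5.690 = 31.16 mg/L; combined flow 5.690 m³/s.
2.6%/h lost → k = −ln(1 − 0.026) = 0.02634 h⁻¹.
First-order decay: C = 31.16·exp(−k·t) = 31.16·0.4083 = 12.72 mg/L.
Second outfall: C = (5.690·12.72 + 0.8650·450.0)/6.555 = 70.43 mg/L.

70.4 mg/L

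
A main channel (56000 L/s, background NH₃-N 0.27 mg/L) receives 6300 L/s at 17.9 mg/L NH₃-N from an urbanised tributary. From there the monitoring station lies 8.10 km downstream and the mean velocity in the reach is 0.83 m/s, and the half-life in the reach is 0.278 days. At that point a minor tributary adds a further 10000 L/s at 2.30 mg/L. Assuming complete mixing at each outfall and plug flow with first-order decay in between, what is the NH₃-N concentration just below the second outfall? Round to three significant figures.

Conservation of mass: C = (56000·0.2700 + 6300·17.90) / 62300 = 127900/62300 = 2.053 mg/L; combined flow 62300 L/s.
Travel time t = 8.10·1000 / 0.83 = 9759 s = 2.711 h.
Half-life 0.278 d → k = ln 2 / 0.278 = 2.493 d⁻¹.
First-order decay: C = 2.053·exp(−k·t) = 2.053·0.7546 = 1.549 mg/L.
At the second outfall, C = (62300·1.549 + 10000·2.300) / (62300 + 10000) = 1.653 mg/L.

1.65 mg/L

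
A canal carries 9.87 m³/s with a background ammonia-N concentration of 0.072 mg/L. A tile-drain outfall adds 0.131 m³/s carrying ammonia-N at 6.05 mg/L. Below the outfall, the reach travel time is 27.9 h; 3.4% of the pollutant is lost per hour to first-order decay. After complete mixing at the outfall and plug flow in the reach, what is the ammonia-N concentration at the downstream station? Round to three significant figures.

Conservation of mass: C = (9.870·0.07200 + 0.1310·6.050) / 10.00 = 1.503/10.00 = 0.1503 mg/L.
3.4%/h lost → k = −ln(1 − 0.034) = 0.03459 h⁻¹.
After decay, C = 0.1503 × e^(−kt) = 0.1503 × 0.3809 = 0.05726 mg/L.

0.0573 mg/L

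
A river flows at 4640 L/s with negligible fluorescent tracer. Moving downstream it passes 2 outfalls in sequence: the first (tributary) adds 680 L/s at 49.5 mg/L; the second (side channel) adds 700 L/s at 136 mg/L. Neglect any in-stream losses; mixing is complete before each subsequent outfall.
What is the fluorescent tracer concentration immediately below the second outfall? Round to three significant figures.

21.4 mg/L

Below outfall 1: Q → 5320 L/s, C = (4640·0 + 680.0·49.50)/5320 = 6.327 mg/L.
Below outfall 2: Q → 6020 L/s, C = (5320·6.327 + 700.0·136.0)/6020 = 21.41 mg/L.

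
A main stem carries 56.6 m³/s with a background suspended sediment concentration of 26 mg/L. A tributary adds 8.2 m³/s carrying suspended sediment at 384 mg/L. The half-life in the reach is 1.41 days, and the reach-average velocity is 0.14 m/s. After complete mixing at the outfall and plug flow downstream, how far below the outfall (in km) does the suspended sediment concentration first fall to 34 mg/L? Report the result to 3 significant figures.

18.2 km

Mixed concentration C = ΣQC/ΣQ = (56.60·26.00 + 8.200·384.0) / 64.80 = 4620/64.80 = 71.30 mg/L.
Half-life 1.41 d → k = ln 2 / 1.41 = 0.4916 d⁻¹.
Set 71.30·exp(−k·t) = 34 → t = ln(71.30/34)/k = 130200 s = 36.16 h.
Distance = v·t = 0.14·130200 = 18220 m = 18.22 km.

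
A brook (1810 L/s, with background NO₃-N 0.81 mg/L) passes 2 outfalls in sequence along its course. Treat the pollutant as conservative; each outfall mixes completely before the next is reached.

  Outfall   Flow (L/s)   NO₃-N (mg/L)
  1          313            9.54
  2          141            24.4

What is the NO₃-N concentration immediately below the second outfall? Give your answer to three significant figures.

3.49 mg/L

Outfall 1: combined Q = 2123 L/s; C = (1810·0.8100 + 313.0·9.540)/2123 = 2.097 mg/L.
Outfall 2: combined Q = 2264 L/s; C = (2123·2.097 + 141.0·24.40)/2264 = 3.486 mg/L.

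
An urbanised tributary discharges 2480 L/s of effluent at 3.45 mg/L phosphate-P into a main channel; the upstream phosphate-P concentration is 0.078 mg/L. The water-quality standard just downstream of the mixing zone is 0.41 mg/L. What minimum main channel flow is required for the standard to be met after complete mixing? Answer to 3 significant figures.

22700 L/s

Set C_mix = 0.41: (Q·0.07800 + 2480·3.450) / (Q + 2480) = 0.41
→ Q = 2480·(3.450 − 0.41)/(0.41 − 0.07800) = 22710 L/s.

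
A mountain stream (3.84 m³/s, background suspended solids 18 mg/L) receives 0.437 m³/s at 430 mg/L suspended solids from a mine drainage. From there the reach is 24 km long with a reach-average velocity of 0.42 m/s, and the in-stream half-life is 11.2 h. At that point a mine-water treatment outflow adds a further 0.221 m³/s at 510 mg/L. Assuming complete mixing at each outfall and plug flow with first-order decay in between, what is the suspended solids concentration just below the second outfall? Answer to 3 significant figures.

46.5 mg/L

Mass balance: C = (3.840·18.00 + 0.4370·430.0) / 4.277 = 257.0/4.277 = 60.10 mg/L; combined flow 4.277 m³/s.
Travel time t = 24·1000 / 0.42 = 57140 s = 15.87 h.
Half-life 11.2 h → k = ln 2 / 11.2 = 0.06189 h⁻¹ = 1.485 d⁻¹.
After decay, C = 60.10 × e^(−kt) = 60.10 × 0.3744 = 22.50 mg/L.
Second outfall: C = (4.277·22.50 + 0.2210·510.0)/4.498 = 46.45 mg/L.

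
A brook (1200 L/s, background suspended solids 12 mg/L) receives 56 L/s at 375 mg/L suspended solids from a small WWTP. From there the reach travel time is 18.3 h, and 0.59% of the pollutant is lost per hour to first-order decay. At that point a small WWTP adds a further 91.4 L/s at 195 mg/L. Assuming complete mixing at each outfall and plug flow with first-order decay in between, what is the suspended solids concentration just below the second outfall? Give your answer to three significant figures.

Flow-weighted average: C = (1200·12.00 + 56.00·375.0) / 1256 = 35400/1256 = 28.18 mg/L; combined flow 1256 L/s.
0.59%/h lost → k = −ln(1 − 0.0059) = 0.005917 h⁻¹.
After decay, C = 28.18 × e^(−kt) = 28.18 × 0.8974 = 25.29 mg/L.
At the second outfall, C = (1256·25.29 + 91.40·195.0) / (1256 + 91.40) = 36.80 mg/L.

36.8 mg/L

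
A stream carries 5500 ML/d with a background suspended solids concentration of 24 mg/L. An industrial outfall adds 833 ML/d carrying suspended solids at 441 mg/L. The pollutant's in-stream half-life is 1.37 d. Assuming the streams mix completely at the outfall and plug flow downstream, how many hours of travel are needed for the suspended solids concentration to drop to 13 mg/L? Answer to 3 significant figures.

85.5 h

Mixed concentration C = ΣQC/ΣQ = (5500·24.00 + 833.0·441.0) / 6333 = 499400/6333 = 78.85 mg/L.
Half-life 1.37 d → k = ln 2 / 1.37 = 0.5059 d⁻¹.
78.85·exp(−k·t) = 13 → t = ln(78.85/13)/k = 307800 s = 85.51 h.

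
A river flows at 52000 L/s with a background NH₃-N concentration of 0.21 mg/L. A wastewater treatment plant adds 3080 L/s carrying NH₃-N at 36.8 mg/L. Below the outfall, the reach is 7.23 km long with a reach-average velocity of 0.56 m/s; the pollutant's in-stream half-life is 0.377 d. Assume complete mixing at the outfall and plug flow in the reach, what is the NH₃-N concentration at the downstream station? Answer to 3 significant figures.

Conservation of mass: C = (52000·0.2100 + 3080·36.80) / 55080 = 124300/55080 = 2.256 mg/L.
Travel time t = 7.23·1000 / 0.56 = 12910 s = 3.586 h.
Half-life 0.377 d → k = ln 2 / 0.377 = 1.839 d⁻¹.
First-order decay: C = 2.256·exp(−k·t) = 2.256·0.7598 = 1.714 mg/L.

1.71 mg/L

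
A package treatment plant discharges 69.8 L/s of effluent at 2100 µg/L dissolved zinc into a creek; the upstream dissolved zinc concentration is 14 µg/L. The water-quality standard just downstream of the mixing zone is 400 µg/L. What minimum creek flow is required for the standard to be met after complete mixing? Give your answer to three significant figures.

307 L/s

Set C_mix = 400: (Q·14.00 + 69.80·2100) / (Q + 69.80) = 400
→ Q = 69.80·(2100 − 400)/(400 − 14.00) = 307.4 L/s.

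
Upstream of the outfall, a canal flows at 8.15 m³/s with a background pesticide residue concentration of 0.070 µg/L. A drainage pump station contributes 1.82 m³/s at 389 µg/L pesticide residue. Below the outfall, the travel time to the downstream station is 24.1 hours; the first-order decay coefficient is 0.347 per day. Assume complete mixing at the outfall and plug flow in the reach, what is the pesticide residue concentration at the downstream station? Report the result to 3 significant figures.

50.2 µg/L

Mass balance: C = (8.150·0.07000 + 1.820·389.0) / 9.970 = 708.6/9.970 = 71.07 µg/L.
Applying C = C₀e^(−kt): 71.07 × 0.7058 = 50.16 µg/L.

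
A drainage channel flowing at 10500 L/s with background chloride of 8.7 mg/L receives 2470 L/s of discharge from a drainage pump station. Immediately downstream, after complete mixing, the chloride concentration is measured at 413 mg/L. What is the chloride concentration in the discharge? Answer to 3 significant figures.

2130 mg/L

Mass balance: 10500·8.700 + 2470·Cₑ = 12970·413.0
→ Cₑ = (12970·413.0 − 10500·8.700) / 2470 = 2132 mg/L.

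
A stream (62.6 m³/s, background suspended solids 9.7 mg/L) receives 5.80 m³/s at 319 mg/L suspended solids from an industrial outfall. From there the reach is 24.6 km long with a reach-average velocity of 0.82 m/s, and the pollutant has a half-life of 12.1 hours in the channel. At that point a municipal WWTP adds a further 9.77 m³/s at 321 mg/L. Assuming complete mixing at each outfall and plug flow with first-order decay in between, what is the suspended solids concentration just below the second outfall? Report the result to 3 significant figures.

Conservation of mass: C = (62.60·9.700 + 5.800·319.0) / 68.40 = 2457/68.40 = 35.93 mg/L; combined flow 68.40 m³/s.
Travel time t = 24.6·1000 / 0.82 = 30000 s = 8.333 h.
Half-life 12.1 h → k = ln 2 / 12.1 = 0.05728 h⁻¹ = 1.375 d⁻¹.
Decay over the reach: 35.93·exp(−kt) = 35.93·0.6204 = 22.29 mg/L.
Second outfall: C = (68.40·22.29 + 9.770·321.0)/78.17 = 59.62 mg/L.

59.6 mg/L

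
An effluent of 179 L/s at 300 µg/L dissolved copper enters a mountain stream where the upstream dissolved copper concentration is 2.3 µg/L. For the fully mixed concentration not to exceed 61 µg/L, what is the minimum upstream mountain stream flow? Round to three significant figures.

Set C_mix = 61: (Q·2.300 + 179.0·300.0) / (Q + 179.0) = 61
→ Q = 179.0·(300.0 − 61)/(61 − 2.300) = 728.8 L/s.

729 L/s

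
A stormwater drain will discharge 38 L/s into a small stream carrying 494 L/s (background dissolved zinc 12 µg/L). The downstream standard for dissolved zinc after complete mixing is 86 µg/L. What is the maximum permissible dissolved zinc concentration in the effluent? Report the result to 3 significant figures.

At the limit, (Qr·Cr + Qe·Cₑ)/(Qr + Qe) = 86:
Cₑ = (532.0·86 − 494.0·12.00) / 38.00 = 1048 µg/L.

1050 µg/L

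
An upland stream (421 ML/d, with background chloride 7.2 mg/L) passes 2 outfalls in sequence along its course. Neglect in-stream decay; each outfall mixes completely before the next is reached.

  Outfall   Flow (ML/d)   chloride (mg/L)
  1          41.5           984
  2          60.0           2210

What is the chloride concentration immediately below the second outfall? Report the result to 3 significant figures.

338 mg/L

Below outfall 1: Q → 462.5 ML/d, C = (421.0·7.200 + 41.50·984.0)/462.5 = 94.85 mg/L.
Below outfall 2: Q → 522.5 ML/d, C = (462.5·94.85 + 60.00·2210)/522.5 = 337.7 mg/L.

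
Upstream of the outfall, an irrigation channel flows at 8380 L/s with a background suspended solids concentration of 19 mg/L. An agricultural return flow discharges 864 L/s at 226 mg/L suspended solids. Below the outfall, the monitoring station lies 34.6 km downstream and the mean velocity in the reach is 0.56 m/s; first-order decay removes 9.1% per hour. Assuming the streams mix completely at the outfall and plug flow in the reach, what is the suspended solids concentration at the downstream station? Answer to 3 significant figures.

Mass balance: C = (8380·19.00 + 864.0·226.0) / 9244 = 354500/9244 = 38.35 mg/L.
Travel time t = 34.6·1000 / 0.56 = 61790 s = 17.16 h.
9.1%/h lost → k = −ln(1 − 0.091) = 0.09541 h⁻¹.
After decay, C = 38.35 × e^(−kt) = 38.35 × 0.1945 = 7.457 mg/L.

7.46 mg/L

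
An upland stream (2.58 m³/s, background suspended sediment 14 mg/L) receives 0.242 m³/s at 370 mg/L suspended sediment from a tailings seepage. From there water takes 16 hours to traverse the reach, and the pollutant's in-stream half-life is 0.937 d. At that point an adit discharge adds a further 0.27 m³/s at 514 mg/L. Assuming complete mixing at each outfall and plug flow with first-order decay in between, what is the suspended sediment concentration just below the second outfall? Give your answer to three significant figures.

Mixed concentration C = ΣQC/ΣQ = (2.580·14.00 + 0.2420·370.0) / 2.822 = 125.7/2.822 = 44.53 mg/L; combined flow 2.822 m³/s.
Half-life 0.937 d → k = ln 2 / 0.937 = 0.7398 d⁻¹.
Applying C = C₀e^(−kt): 44.53 × 0.6107 = 27.19 mg/L.
Second outfall: C = (2.822·27.19 + 0.2700·514.0)/3.092 = 69.70 mg/L.

69.7 mg/L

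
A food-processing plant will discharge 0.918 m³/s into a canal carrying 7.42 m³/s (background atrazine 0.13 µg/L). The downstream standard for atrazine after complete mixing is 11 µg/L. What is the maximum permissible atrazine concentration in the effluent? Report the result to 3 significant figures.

98.9 µg/L

At the limit, (Qr·Cr + Qe·Cₑ)/(Qr + Qe) = 11:
Cₑ = (8.338·11 − 7.420·0.1300) / 0.9180 = 98.86 µg/L.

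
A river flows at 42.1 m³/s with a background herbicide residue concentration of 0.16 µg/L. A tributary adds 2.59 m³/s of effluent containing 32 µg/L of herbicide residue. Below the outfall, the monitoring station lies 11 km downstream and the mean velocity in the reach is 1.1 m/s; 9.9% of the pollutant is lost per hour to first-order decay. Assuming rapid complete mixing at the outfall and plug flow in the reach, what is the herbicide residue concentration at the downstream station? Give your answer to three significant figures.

1.50 µg/L

Conservation of mass: C = (42.10·0.1600 + 2.590·32.00) / 44.69 = 89.62/44.69 = 2.005 µg/L.
Travel time t = 11·1000 / 1.1 = 10000 s = 2.778 h.
9.9%/h lost → k = −ln(1 − 0.099) = 0.1043 h⁻¹.
Applying C = C₀e^(−kt): 2.005 × 0.7486 = 1.501 µg/L.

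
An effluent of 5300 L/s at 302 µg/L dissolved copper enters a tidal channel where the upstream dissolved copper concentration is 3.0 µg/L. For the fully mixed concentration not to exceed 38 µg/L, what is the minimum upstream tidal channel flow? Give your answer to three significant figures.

Set C_mix = 38: (Q·3.000 + 5300·302.0) / (Q + 5300) = 38
→ Q = 5300·(302.0 − 38)/(38 − 3.000) = 39980 L/s.

40000 L/s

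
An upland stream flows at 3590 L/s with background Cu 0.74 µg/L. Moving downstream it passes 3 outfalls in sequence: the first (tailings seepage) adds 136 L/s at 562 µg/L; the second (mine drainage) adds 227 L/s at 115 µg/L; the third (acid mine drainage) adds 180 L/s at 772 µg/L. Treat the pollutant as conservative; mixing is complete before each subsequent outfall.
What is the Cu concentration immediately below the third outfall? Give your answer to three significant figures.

59.1 µg/L

After outfall 1: Q = 3590 + 136.0 = 3726 L/s; C = (3590·0.7400 + 136.0·562.0)/3726 = 21.23 µg/L.
After outfall 2: Q = 3726 + 227.0 = 3953 L/s; C = (3726·21.23 + 227.0·115.0)/3953 = 26.61 µg/L.
After outfall 3: Q = 3953 + 180.0 = 4133 L/s; C = (3953·26.61 + 180.0·772.0)/4133 = 59.07 µg/L.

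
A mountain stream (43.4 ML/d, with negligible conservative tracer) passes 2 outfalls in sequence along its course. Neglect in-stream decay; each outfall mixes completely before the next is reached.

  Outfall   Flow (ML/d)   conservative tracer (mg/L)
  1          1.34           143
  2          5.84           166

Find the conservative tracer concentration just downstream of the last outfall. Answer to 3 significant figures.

Below outfall 1: Q → 44.74 ML/d, C = (43.40·0 + 1.340·143.0)/44.74 = 4.283 mg/L.
Below outfall 2: Q → 50.58 ML/d, C = (44.74·4.283 + 5.840·166.0)/50.58 = 22.95 mg/L.

23.0 mg/L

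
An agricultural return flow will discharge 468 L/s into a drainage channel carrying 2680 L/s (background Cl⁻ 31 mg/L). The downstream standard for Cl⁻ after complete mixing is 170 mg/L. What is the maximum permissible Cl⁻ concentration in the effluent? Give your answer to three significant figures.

966 mg/L

At the limit, (Qr·Cr + Qe·Cₑ)/(Qr + Qe) = 170:
Cₑ = (3148·170 − 2680·31.00) / 468.0 = 966.0 mg/L.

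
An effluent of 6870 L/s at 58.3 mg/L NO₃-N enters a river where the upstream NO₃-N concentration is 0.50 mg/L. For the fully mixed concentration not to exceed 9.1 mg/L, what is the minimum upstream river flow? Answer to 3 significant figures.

39300 L/s

Set C_mix = 9.1: (Q·0.5000 + 6870·58.30) / (Q + 6870) = 9.1
→ Q = 6870·(58.30 − 9.1)/(9.1 − 0.5000) = 39300 L/s.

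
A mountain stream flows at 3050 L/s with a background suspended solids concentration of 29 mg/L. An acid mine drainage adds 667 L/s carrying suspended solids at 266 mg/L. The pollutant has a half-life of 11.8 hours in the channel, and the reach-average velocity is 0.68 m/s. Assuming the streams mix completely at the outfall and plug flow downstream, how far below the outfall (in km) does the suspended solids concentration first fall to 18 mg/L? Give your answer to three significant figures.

Conservation of mass: C = (3050·29.00 + 667.0·266.0) / 3717 = 265900/3717 = 71.53 mg/L.
Half-life 11.8 h → k = ln 2 / 11.8 = 0.05874 h⁻¹ = 1.410 d⁻¹.
Set 71.53·exp(−k·t) = 18 → t = ln(71.53/18)/k = 84560 s = 23.49 h.
Distance = v·t = 0.68·84560 = 57500 m = 57.50 km.

57.5 km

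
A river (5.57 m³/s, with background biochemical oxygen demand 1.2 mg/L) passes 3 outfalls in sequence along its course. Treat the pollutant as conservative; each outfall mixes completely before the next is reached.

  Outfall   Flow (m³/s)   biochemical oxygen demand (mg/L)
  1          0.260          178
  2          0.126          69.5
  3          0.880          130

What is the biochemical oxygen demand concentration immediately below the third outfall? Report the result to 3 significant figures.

Below outfall 1: Q → 5.830 m³/s, C = (5.570·1.200 + 0.2600·178.0)/5.830 = 9.085 mg/L.
Below outfall 2: Q → 5.956 m³/s, C = (5.830·9.085 + 0.1260·69.50)/5.956 = 10.36 mg/L.
Below outfall 3: Q → 6.836 m³/s, C = (5.956·10.36 + 0.8800·130.0)/6.836 = 25.76 mg/L.

25.8 mg/L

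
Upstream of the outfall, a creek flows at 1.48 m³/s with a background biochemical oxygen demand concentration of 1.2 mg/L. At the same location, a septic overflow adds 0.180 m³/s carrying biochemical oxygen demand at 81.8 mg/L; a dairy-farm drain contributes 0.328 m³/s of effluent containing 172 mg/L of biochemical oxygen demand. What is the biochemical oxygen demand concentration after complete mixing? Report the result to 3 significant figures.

Mixed concentration C = ΣQC/ΣQ = (1.480·1.200 + 0.1800·81.80 + 0.3280·172.0) / 1.988 = 72.92/1.988 = 36.68 mg/L.

36.7 mg/L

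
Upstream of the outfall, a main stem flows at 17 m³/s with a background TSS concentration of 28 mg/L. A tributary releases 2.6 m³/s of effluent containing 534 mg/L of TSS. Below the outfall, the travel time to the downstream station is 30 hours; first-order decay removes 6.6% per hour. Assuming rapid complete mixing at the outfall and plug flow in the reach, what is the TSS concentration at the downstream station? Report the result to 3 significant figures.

After mixing, C = (17.00·28.00 + 2.600·534.0) / 19.60 = 1864/19.60 = 95.12 mg/L.
6.6%/h lost → k = −ln(1 − 0.066) = 0.06828 h⁻¹.
First-order decay: C = 95.12·exp(−k·t) = 95.12·0.1289 = 12.27 mg/L.

12.3 mg/L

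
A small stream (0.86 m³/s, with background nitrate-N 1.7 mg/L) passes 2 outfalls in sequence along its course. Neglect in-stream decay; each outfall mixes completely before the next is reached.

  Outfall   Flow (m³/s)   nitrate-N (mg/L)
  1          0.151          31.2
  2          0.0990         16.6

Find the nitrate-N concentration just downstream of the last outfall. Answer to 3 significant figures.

Outfall 1: combined Q = 1.011 m³/s; C = (0.8600·1.700 + 0.1510·31.20)/1.011 = 6.106 mg/L.
Outfall 2: combined Q = 1.110 m³/s; C = (1.011·6.106 + 0.09900·16.60)/1.110 = 7.042 mg/L.

7.04 mg/L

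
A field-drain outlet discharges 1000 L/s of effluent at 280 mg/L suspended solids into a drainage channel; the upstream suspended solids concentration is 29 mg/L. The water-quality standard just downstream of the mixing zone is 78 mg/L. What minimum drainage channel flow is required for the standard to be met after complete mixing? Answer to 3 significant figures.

4120 L/s

Set C_mix = 78: (Q·29.00 + 1000·280.0) / (Q + 1000) = 78
→ Q = 1000·(280.0 − 78)/(78 − 29.00) = 4122 L/s.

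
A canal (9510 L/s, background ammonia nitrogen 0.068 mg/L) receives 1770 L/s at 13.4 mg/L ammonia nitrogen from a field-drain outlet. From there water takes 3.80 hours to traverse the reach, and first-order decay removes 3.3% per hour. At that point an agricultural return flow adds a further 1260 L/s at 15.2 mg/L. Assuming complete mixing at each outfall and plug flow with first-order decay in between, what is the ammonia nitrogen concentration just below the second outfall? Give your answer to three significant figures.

Mass balance: C = (9510·0.06800 + 1770·13.40) / 11280 = 24360/11280 = 2.160 mg/L; combined flow 11280 L/s.
3.3%/h lost → k = −ln(1 − 0.033) = 0.03356 h⁻¹.
Applying C = C₀e^(−kt): 2.160 × 0.8803 = 1.901 mg/L.
At the second outfall, C = (11280·1.901 + 1260·15.20) / (11280 + 1260) = 3.238 mg/L.

3.24 mg/L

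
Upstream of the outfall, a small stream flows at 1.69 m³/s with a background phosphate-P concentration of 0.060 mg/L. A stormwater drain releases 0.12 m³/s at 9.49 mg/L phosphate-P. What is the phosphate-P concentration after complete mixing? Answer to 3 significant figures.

0.685 mg/L

Mixed concentration C = ΣQC/ΣQ = (1.690·0.06000 + 0.1200·9.490) / 1.810 = 1.240/1.810 = 0.6852 mg/L.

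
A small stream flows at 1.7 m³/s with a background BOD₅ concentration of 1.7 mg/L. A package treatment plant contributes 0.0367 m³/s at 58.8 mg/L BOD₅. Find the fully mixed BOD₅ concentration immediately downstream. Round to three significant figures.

Mixed concentration C = ΣQC/ΣQ = (1.700·1.700 + 0.03670·58.80) / 1.737 = 5.048/1.737 = 2.907 mg/L.

2.91 mg/L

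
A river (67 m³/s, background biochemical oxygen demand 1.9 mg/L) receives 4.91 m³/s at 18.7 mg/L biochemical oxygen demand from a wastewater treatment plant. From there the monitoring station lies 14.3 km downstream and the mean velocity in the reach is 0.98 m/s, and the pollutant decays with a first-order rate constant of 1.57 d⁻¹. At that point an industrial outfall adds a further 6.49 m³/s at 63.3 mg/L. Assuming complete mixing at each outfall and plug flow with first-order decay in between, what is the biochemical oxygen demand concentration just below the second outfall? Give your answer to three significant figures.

Mixed concentration C = ΣQC/ΣQ = (67.00·1.900 + 4.910·18.70) / 71.91 = 219.1/71.91 = 3.047 mg/L; combined flow 71.91 m³/s.
Travel time t = 14.3·1000 / 0.98 = 14590 s = 4.053 h.
After decay, C = 3.047 × e^(−kt) = 3.047 × 0.7671 = 2.337 mg/L.
At the second outfall, C = (71.91·2.337 + 6.490·63.30) / (71.91 + 6.490) = 7.384 mg/L.

7.38 mg/L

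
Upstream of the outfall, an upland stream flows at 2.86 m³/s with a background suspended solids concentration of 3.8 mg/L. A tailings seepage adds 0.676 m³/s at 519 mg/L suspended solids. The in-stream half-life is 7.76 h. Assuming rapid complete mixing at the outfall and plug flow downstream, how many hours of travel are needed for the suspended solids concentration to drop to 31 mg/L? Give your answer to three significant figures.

13.4 h

After mixing, C = (2.860·3.800 + 0.6760·519.0) / 3.536 = 361.7/3.536 = 102.3 mg/L.
Half-life 7.76 h → k = ln 2 / 7.76 = 0.08932 h⁻¹ = 2.144 d⁻¹.
102.3·exp(−k·t) = 31 → t = ln(102.3/31)/k = 48120 s = 13.37 h.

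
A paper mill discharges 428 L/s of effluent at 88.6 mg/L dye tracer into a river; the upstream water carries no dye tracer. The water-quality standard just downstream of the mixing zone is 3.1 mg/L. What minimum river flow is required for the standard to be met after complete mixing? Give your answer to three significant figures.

11800 L/s

Set C_mix = 3.1: (Q·0 + 428.0·88.60) / (Q + 428.0) = 3.1
→ Q = 428.0·(88.60 − 3.1)/(3.1 − 0) = 11800 L/s.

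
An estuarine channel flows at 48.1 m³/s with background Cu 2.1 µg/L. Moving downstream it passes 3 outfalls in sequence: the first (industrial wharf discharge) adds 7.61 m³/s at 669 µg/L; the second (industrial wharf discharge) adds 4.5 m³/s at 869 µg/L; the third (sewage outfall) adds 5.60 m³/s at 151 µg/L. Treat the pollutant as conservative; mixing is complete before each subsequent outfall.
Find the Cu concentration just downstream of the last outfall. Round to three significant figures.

After outfall 1: Q = 48.10 + 7.610 = 55.71 m³/s; C = (48.10·2.100 + 7.610·669.0)/55.71 = 93.20 µg/L.
After outfall 2: Q = 55.71 + 4.500 = 60.21 m³/s; C = (55.71·93.20 + 4.500·869.0)/60.21 = 151.2 µg/L.
After outfall 3: Q = 60.21 + 5.600 = 65.81 m³/s; C = (60.21·151.2 + 5.600·151.0)/65.81 = 151.2 µg/L.

151 µg/L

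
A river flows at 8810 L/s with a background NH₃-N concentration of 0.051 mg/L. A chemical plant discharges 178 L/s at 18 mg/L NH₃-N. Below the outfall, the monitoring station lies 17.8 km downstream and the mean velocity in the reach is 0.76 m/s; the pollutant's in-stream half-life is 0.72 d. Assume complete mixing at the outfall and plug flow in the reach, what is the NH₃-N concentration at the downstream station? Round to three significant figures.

Flow-weighted average: C = (8810·0.05100 + 178.0·18.00) / 8988 = 3653/8988 = 0.4065 mg/L.
Travel time t = 17.8·1000 / 0.76 = 23420 s = 6.506 h.
Half-life 0.72 d → k = ln 2 / 0.72 = 0.9627 d⁻¹.
First-order decay: C = 0.4065·exp(−k·t) = 0.4065·0.7703 = 0.3131 mg/L.

0.313 mg/L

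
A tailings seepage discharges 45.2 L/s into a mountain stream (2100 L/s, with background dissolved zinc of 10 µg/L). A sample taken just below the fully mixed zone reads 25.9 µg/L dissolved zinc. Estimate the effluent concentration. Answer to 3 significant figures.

Mass balance: 2100·10.00 + 45.20·Cₑ = 2145·25.90
→ Cₑ = (2145·25.90 − 2100·10.00) / 45.20 = 764.6 µg/L.

765 µg/L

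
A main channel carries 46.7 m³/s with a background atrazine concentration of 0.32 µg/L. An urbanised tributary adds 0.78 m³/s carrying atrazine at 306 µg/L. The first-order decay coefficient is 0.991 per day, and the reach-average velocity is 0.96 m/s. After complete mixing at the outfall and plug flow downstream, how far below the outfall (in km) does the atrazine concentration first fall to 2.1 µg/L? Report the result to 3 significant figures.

78.1 km

Mixed concentration C = ΣQC/ΣQ = (46.70·0.3200 + 0.7800·306.0) / 47.48 = 253.6/47.48 = 5.342 µg/L.
Set 5.342·exp(−k·t) = 2.1 → t = ln(5.342/2.1)/k = 81400 s = 22.61 h.
Distance = v·t = 0.96·81400 = 78140 m = 78.14 km.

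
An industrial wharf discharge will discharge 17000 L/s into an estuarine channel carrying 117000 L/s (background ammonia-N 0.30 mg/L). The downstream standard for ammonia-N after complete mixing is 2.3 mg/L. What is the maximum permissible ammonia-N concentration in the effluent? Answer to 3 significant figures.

At the limit, (Qr·Cr + Qe·Cₑ)/(Qr + Qe) = 2.3:
Cₑ = (134000·2.3 − 117000·0.3000) / 17000 = 16.06 mg/L.

16.1 mg/L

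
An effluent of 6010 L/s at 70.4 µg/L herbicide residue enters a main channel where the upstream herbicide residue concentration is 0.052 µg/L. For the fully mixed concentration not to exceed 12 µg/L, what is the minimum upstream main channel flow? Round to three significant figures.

29400 L/s

Set C_mix = 12: (Q·0.05200 + 6010·70.40) / (Q + 6010) = 12
→ Q = 6010·(70.40 − 12)/(12 − 0.05200) = 29380 L/s.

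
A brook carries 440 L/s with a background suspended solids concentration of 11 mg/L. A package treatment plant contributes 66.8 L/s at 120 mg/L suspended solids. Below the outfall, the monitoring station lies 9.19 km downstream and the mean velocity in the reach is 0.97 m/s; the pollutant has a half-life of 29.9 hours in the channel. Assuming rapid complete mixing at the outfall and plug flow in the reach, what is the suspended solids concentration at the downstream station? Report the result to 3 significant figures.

Flow-weighted average: C = (440.0·11.00 + 66.80·120.0) / 506.8 = 12860/506.8 = 25.37 mg/L.
Travel time t = 9.19·1000 / 0.97 = 9474 s = 2.632 h.
Half-life 29.9 h → k = ln 2 / 29.9 = 0.02318 h⁻¹ = 0.5564 d⁻¹.
Applying C = C₀e^(−kt): 25.37 × 0.9408 = 23.87 mg/L.

23.9 mg/L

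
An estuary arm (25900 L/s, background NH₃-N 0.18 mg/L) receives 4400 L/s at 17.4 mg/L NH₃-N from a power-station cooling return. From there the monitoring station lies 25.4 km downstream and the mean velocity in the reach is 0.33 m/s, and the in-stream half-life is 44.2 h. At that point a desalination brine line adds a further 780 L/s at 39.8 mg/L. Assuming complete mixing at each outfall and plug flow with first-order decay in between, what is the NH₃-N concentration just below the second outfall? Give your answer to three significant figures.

Mass balance: C = (25900·0.1800 + 4400·17.40) / 30300 = 81220/30300 = 2.681 mg/L; combined flow 30300 L/s.
Travel time t = 25.4·1000 / 0.33 = 76970 s = 21.38 h.
Half-life 44.2 h → k = ln 2 / 44.2 = 0.01568 h⁻¹ = 0.3764 d⁻¹.
Applying C = C₀e^(−kt): 2.681 × 0.7151 = 1.917 mg/L.
At the second outfall, C = (30300·1.917 + 780.0·39.80) / (30300 + 780.0) = 2.868 mg/L.

2.87 mg/L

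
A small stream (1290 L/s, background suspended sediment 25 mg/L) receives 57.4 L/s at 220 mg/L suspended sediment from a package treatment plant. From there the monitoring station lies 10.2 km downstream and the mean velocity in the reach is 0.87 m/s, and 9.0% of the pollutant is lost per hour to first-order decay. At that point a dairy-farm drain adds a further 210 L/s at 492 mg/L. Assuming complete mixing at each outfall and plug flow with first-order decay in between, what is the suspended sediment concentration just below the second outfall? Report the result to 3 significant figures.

87.5 mg/L

After mixing, C = (1290·25.00 + 57.40·220.0) / 1347 = 44880/1347 = 33.31 mg/L; combined flow 1347 L/s.
Travel time t = 10.2·1000 / 0.87 = 11720 s = 3.257 h.
9.0%/h lost → k = −ln(1 − 0.09) = 0.09431 h⁻¹.
Applying C = C₀e^(−kt): 33.31 × 0.7355 = 24.50 mg/L.
At the second outfall, C = (1347·24.50 + 210.0·492.0) / (1347 + 210.0) = 87.54 mg/L.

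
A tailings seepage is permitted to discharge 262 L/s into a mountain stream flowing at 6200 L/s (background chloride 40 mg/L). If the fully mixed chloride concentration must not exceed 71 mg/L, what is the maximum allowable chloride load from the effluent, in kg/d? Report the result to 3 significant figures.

18200 kg/d

Mass balance at the limit: 6200·40.00 + 262.0·Cₑ = 6462·71 → Cₑ = 804.6 mg/L.
262.0 L/s = 0.2620 m³/s. Load = 0.2620 m³/s × 804.6 g/m³ × 86 400 s/d = 18210 kg/d.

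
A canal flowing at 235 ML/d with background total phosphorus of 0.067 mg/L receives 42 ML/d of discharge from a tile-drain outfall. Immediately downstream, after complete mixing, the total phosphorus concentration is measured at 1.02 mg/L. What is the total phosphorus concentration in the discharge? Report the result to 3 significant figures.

6.35 mg/L

Mass balance: 235.0·0.06700 + 42.00·Cₑ = 277.0·1.020
→ Cₑ = (277.0·1.020 − 235.0·0.06700) / 42.00 = 6.352 mg/L.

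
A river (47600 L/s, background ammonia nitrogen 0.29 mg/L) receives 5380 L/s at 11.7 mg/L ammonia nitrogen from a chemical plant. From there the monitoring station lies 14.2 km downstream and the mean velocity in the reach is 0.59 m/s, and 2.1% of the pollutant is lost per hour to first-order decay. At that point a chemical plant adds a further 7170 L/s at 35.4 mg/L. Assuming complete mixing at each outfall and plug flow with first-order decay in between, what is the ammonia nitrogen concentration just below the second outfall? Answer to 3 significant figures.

5.33 mg/L

Mass balance: C = (47600·0.2900 + 5380·11.70) / 52980 = 76750/52980 = 1.449 mg/L; combined flow 52980 L/s.
Travel time t = 14.2·1000 / 0.59 = 24070 s = 6.685 h.
2.1%/h lost → k = −ln(1 − 0.021) = 0.02122 h⁻¹.
First-order decay: C = 1.449·exp(−k·t) = 1.449·0.8677 = 1.257 mg/L.
Second outfall: C = (52980·1.257 + 7170·35.40)/60150 = 5.327 mg/L.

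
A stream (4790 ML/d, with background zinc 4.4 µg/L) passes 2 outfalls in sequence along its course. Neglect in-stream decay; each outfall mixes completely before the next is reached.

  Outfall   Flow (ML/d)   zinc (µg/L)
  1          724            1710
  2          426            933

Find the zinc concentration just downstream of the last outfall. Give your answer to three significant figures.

Below outfall 1: Q → 5514 ML/d, C = (4790·4.400 + 724.0·1710)/5514 = 228.3 µg/L.
Below outfall 2: Q → 5940 ML/d, C = (5514·228.3 + 426.0·933.0)/5940 = 278.9 µg/L.

279 µg/L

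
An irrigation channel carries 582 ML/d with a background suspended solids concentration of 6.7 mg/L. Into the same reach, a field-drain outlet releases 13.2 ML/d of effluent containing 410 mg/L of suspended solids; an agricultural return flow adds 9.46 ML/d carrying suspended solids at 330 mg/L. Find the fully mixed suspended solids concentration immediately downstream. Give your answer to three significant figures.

20.6 mg/L

Flow-weighted average: C = (582.0·6.700 + 13.20·410.0 + 9.460·330.0) / 604.7 = 12430/604.7 = 20.56 mg/L.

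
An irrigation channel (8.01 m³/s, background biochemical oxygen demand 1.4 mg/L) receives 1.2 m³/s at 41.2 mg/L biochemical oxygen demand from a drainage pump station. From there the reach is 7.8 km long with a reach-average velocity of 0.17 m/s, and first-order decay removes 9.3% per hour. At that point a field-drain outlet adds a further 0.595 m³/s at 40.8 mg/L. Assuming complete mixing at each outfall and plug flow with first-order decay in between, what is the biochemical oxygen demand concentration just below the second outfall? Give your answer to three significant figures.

4.26 mg/L

Flow-weighted average: C = (8.010·1.400 + 1.200·41.20) / 9.210 = 60.65/9.210 = 6.586 mg/L; combined flow 9.210 m³/s.
Travel time t = 7.8·1000 / 0.17 = 45880 s = 12.75 h.
9.3%/h lost → k = −ln(1 − 0.093) = 0.09761 h⁻¹.
Decay over the reach: 6.586·exp(−kt) = 6.586·0.2882 = 1.898 mg/L.
At the second outfall, C = (9.210·1.898 + 0.5950·40.80) / (9.210 + 0.5950) = 4.259 mg/L.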